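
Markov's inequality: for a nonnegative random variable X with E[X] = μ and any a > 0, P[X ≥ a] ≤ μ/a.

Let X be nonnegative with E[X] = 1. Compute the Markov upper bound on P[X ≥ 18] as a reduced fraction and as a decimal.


μ = E[X] = 1, a = 18.
Markov: P[X ≥ 18] ≤ μ/a = (1)/18 = 1/18.
Numerically: ≈ 0.05556.
(Since a = 18 > μ = 1.00000, the bound 1/18 is < 1 and informative.)

P[X ≥ 18] ≤ 1/18 ≈ 0.05556.


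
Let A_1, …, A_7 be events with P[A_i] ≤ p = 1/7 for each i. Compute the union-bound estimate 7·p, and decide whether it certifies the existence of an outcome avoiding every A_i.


Union bound: P[∪_{i=1}^{7} A_i] ≤ Σ_i P[A_i] ≤ 7·p = 7·(1/7) = 1.
Numerically: 1 ≈ 1.000.
Is 1 < 1? NO.
Since the bound 1 is ≥ 1, the union bound is uninformative here; it does NOT by itself certify existence.

7·p = 1 ≈ 1.000; existence NOT certified by the union bound.


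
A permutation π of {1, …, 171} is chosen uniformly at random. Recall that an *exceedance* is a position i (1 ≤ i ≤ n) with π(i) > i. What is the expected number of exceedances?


Write X = Σ_{i=1}^{171} X_i, where X_i = 1_{π(i) > i}.
For each fixed i, π(i) is uniform over {1, …, 171} (marginal of a uniform permutation), so P[π(i) > i] = (n − i)/n. Summing: Σ_{i=1}^{171} (n − i)/n = (0 + 1 + … + 170)/171 = 171(171 − 1)/(2·171) = (171 − 1)/2.
Hence E[X] = Σ_{i=1}^{171} (171 − i)/171 = 85 ≈ 85.000000.

E[X] = 85 = 85.000000.


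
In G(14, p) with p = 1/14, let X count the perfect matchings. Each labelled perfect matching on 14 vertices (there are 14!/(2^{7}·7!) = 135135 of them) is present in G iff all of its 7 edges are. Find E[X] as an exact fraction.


K_14 has 14!/(2^{7}·7!) = 135135 labelled perfect matchings.
For each such perfect matching H, let X_H = 1 if all 7 edges of H are present in G. Then P[X_H = 1] = p^{7} = (1/14)^{7} = 1/105413504.
Summing the indicators: E[X] = Σ_H E[X_H] = 135135 · p^{7} = 135135 · 1/105413504 = 19305/15059072.
Numerically: E[X] ≈ 0.00128.

E[X] = 135135 · (1/14)^{7} = 19305/15059072 ≈ 0.00128.


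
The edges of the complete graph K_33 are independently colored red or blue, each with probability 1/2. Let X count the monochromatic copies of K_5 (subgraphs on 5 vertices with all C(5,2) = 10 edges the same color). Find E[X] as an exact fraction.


Let X = Σ_S X_S over the C(33, 5) = 237336 subsets S of size 5, where X_S = 1 if the K_5 on S is monochromatic.
For a fixed S, the K_5 on S has C(5, 2) = 10 edges. P[all 10 edges red] = (1/2)^10, and likewise for blue, so P[monochromatic] = 2·(1/2)^10 = 2^{1 − 10} = 1/512.
By linearity: E[X] = C(33, 5) · 2^{1 − 10} = 237336 · 1/512 = 29667/64.
Numerically: E[X] ≈ 463.546875.

E[X] = C(33,5)·2^(1−C(5,2)) = 29667/64 ≈ 463.546875.


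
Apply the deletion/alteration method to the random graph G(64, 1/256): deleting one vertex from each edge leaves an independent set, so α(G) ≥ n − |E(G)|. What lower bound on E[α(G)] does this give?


E[|E(G)|] = C(64, 2)·p = 2016 · (1/256) = 63/8.
E[α(G)] ≥ n − E[|E(G)|] = 64 − 63/8 = 449/8.
Numerically: ≈ 56.1250.
(This is only a lower bound; the true E[α(G)] may be larger.)

E[α(G)] ≥ 449/8 ≈ 56.1250.


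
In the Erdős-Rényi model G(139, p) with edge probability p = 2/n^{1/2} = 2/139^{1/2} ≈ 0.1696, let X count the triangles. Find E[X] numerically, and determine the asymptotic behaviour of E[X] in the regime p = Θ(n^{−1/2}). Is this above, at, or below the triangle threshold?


Number of potential triangles: C(139, 3) = 437989.
Each occurs with probability p³ ≈ (0.1696)³ ≈ 4.881663e-03.
By linearity: E[X] = C(139, 3)·p³ ≈ 437989 · 4.881663e-03 ≈ 2138.1147.
Since α = 1/2 < 1, p = c/n^{1/2} ≫ 1/n is above the triangle threshold p ~ 1/n. Asymptotically E[X] ~ (c³/6)·n^{3(1−α)} = (2³/6)·n^{1.5} → ∞; triangles are abundant w.h.p.

E[X] ≈ 2138.1147; in regime p = Θ(1/n^{1/2}) E[X] diverges (above the triangle threshold p ~ 1/n).


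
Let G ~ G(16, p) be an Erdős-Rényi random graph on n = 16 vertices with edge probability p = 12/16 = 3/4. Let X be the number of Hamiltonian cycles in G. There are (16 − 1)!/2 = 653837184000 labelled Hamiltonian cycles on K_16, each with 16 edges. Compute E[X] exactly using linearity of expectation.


K_16 has (16 − 1)!/2 = 653837184000 labelled Hamiltonian cycles.
For each such Hamiltonian cycle H, let X_H = 1 if all 16 edges of H are present in G. Then P[X_H = 1] = p^{16} = (3/4)^{16} = 43046721/4294967296.
By linearity: E[X] = Σ_H E[X_H] = 653837184000 · p^{16} = 653837184000 · 43046721/4294967296 = 27485885585032875/4194304.
Numerically: E[X] ≈ 6.55315e+09.

E[X] = 653837184000 · (3/4)^{16} = 27485885585032875/4194304 ≈ 6.55315e+09.


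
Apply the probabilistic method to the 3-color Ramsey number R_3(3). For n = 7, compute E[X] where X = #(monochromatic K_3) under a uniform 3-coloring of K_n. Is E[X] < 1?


E[X] = C(7, 3) · 3^{1 − 3} = 35 · 3^{−2} = 35/9.
As a reduced fraction: E[X] = 35/9 ≈ 3.8889.
Is E[X] < 1? NO.
Since E[X] ≥ 1, the first-moment bound is inconclusive at n = 7; it does NOT by itself certify R_3(3) > 7.

E[X] = 35/9 ≈ 3.8889; E[X] ≥ 1; first-moment method inconclusive here.


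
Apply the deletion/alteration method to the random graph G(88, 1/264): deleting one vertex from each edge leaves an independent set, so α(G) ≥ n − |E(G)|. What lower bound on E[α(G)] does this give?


E[|E(G)|] = C(88, 2)·p = 3828 · (1/264) = 29/2.
E[α(G)] ≥ n − E[|E(G)|] = 88 − 29/2 = 147/2.
Numerically: ≈ 73.500.
(This is only a lower bound; the true E[α(G)] may be larger.)

E[α(G)] ≥ 147/2 ≈ 73.500.


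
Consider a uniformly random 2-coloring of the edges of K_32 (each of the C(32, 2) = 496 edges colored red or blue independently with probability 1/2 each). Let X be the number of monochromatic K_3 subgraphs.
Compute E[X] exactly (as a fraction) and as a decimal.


Let X = Σ_S X_S over the C(32, 3) = 4960 subsets S of size 3, where X_S = 1 if the K_3 on S is monochromatic.
For a fixed S, the K_3 on S has C(3, 2) = 3 edges. P[all 3 edges red] = (1/2)^3, and likewise for blue, so P[monochromatic] = 2·(1/2)^3 = 2^{1 − 3} = 1/4.
By linearity of expectation: E[X] = C(32, 3) · 2^{1 − 3} = 4960 · 1/4 = 1240.
Numerically: E[X] ≈ 1240.00000.

E[X] = C(32,3)·2^(1−C(3,2)) = 1240 ≈ 1240.00000.


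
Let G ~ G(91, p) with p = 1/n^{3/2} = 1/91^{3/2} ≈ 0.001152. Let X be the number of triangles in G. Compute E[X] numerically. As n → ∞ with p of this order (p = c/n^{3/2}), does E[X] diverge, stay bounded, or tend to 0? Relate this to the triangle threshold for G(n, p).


Number of potential triangles: C(91, 3) = 121485.
Each occurs with probability p³ ≈ (0.001152)³ ≈ 1.5286700e-09.
By linearity: E[X] = C(91, 3)·p³ ≈ 121485 · 1.5286700e-09 ≈ 0.00019.
Since α = 3/2 > 1, p = c/n^{3/2} = o(1/n) is below the triangle threshold p ~ 1/n. Asymptotically E[X] ~ (c³/6)·n^{3(1−α)} = (1³/6)·n^{-1.5} → 0, so by Markov's inequality G has no triangles w.h.p.

E[X] ≈ 0.00019; in regime p = Θ(1/n^{3/2}) E[X] tends to 0 (below the triangle threshold p ~ 1/n).


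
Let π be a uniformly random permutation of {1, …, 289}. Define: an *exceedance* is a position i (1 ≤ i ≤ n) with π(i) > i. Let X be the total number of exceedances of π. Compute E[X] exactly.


Write X = Σ_{i=1}^{289} X_i, where X_i = 1_{π(i) > i}.
For each fixed i, π(i) is uniform over {1, …, 289} (marginal of a uniform permutation), so P[π(i) > i] = (n − i)/n. Summing: Σ_{i=1}^{289} (n − i)/n = (0 + 1 + … + 288)/289 = 289(289 − 1)/(2·289) = (289 − 1)/2.
Hence E[X] = Σ_{i=1}^{289} (289 − i)/289 = 144 ≈ 144.000000.

E[X] = 144 = 144.000000.


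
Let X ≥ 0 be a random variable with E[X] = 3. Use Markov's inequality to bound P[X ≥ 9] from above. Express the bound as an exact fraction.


μ = E[X] = 3, a = 9.
Markov: P[X ≥ 9] ≤ μ/a = (3)/9 = 1/3.
Numerically: ≈ 0.33333.
(Since a = 9 > μ = 3.00000, the bound 1/3 is < 1 and informative.)

P[X ≥ 9] ≤ 1/3 ≈ 0.33333.


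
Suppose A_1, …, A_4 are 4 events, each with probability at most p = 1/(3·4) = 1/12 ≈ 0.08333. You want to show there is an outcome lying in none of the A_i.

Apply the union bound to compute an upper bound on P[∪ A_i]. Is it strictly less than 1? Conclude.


Union bound: P[∪_{i=1}^{4} A_i] ≤ Σ_i P[A_i] ≤ 4·p = 4·(1/12) = 1/3.
Numerically: 1/3 ≈ 0.33333.
Is 1/3 < 1? YES.
Since P[∪ A_i] ≤ 1/3 < 1, the complement has P[∩ A_i^c] ≥ 1 − 1/3 = 2/3 > 0, so some outcome avoids every A_i.

4·p = 1/3 ≈ 0.33333; existence CERTIFIED by the union bound.


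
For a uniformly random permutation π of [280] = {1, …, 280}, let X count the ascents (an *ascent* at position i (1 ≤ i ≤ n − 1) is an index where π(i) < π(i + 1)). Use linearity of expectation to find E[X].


Write X = Σ X_I over i = 1, …, 279, with X_I the indicator of one ascent.
There are 279 indicators.
For each fixed i, the pair (π(i), π(i+1)) is a uniformly random ordered pair of distinct values from {1, …, 280}; by symmetry P[π(i) < π(i+1)] = 1/2.
By linearity: E[X] = 279 · (1/2) = (280 − 1) · (1/2) = 279/2 ≈ 139.500000.

E[X] = 279/2 = 139.500000.


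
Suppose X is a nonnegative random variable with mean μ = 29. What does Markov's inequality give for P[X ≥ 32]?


μ = E[X] = 29, a = 32.
Markov: P[X ≥ 32] ≤ μ/a = (29)/32 = 29/32.
Numerically: ≈ 0.906250.
(Since a = 32 > μ = 29.000000, the bound 29/32 is < 1 and informative.)

P[X ≥ 32] ≤ 29/32 ≈ 0.906250.


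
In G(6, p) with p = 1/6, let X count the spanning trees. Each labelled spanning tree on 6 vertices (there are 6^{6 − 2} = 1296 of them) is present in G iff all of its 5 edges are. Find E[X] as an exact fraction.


K_6 has 6^{6 − 2} = 1296 labelled spanning trees.
For each such spanning tree H, let X_H = 1 if all 5 edges of H are present in G. Then P[X_H = 1] = p^{5} = (1/6)^{5} = 1/7776.
By linearity of expectation: E[X] = Σ_H E[X_H] = 1296 · p^{5} = 1296 · 1/7776 = 1/6.
Numerically: E[X] ≈ 0.167.

E[X] = 1296 · (1/6)^{5} = 1/6 ≈ 0.167.


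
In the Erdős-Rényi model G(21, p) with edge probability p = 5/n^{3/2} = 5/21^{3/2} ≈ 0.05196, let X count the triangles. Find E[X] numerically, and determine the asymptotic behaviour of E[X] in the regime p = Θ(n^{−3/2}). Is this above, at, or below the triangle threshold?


Number of potential triangles: C(21, 3) = 1330.
Each occurs with probability p³ ≈ (0.05196)³ ≈ 1.402566e-04.
By linearity: E[X] = C(21, 3)·p³ ≈ 1330 · 1.402566e-04 ≈ 0.1865.
Since α = 3/2 > 1, p = c/n^{3/2} = o(1/n) is below the triangle threshold p ~ 1/n. Asymptotically E[X] ~ (c³/6)·n^{3(1−α)} = (5³/6)·n^{-1.5} → 0, so by Markov's inequality G has no triangles w.h.p.

E[X] ≈ 0.1865; in regime p = Θ(1/n^{3/2}) E[X] tends to 0 (below the triangle threshold p ~ 1/n).


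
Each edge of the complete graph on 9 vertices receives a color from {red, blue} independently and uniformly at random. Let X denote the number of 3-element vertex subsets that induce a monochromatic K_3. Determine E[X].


Let X = Σ_S X_S over the C(9, 3) = 84 subsets S of size 3, where X_S = 1 if the K_3 on S is monochromatic.
For a fixed S, the K_3 on S has C(3, 2) = 3 edges. P[all 3 edges red] = (1/2)^3, and likewise for blue, so P[monochromatic] = 2·(1/2)^3 = 2^{1 − 3} = 1/4.
By linearity of expectation: E[X] = C(9, 3) · 2^{1 − 3} = 84 · 1/4 = 21.
Numerically: E[X] ≈ 21.00000.

E[X] = C(9,3)·2^(1−C(3,2)) = 21 ≈ 21.00000.


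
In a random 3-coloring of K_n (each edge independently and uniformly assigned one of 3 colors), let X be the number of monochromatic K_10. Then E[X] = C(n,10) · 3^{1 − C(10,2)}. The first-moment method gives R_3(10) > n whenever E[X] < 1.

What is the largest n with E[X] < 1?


We need C(n, 10) · 3^{1 − 45} < 1, i.e. C(n, 10) < 3^{45 − 1} = 984770902183611232881.
Check values of n near the boundary:
  n = 571: C(571, 10) = 937951290893172842001; 937951290893172842001 < 984770902183611232881? YES
  n = 572: C(572, 10) = 954640815642161682606; 954640815642161682606 < 984770902183611232881? YES
  n = 573: C(573, 10) = 971597135635805762226; 971597135635805762226 < 984770902183611232881? YES
  n = 574: C(574, 10) = 988824035203816502691; 988824035203816502691 < 984770902183611232881? NO
The largest n with C(n, 10) < 984770902183611232881 is n = 573 (where E[X] = 35985079097622435638/36472996377170786403 ≈ 0.9866225). Hence R_3(10) > 573, i.e. R_3(10) ≥ 574.

Largest n = 573; hence R_3(10) > 573.


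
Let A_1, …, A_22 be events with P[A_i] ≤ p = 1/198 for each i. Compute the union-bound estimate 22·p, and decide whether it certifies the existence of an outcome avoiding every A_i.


Union bound: P[∪_{i=1}^{22} A_i] ≤ Σ_i P[A_i] ≤ 22·p = 22·(1/198) = 1/9.
Numerically: 1/9 ≈ 0.1111.
Is 1/9 < 1? YES.
Since P[∪ A_i] ≤ 1/9 < 1, the complement has P[∩ A_i^c] ≥ 1 − 1/9 = 8/9 > 0, so some outcome avoids every A_i.

22·p = 1/9 ≈ 0.1111; existence CERTIFIED by the union bound.


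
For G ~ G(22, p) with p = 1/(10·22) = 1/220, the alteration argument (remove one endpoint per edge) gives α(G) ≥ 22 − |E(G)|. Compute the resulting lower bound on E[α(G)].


E[|E(G)|] = C(22, 2)·p = 231 · (1/220) = 21/20.
E[α(G)] ≥ n − E[|E(G)|] = 22 − 21/20 = 419/20.
Numerically: ≈ 20.95000.
(This is only a lower bound; the true E[α(G)] may be larger.)

E[α(G)] ≥ 419/20 ≈ 20.95000.


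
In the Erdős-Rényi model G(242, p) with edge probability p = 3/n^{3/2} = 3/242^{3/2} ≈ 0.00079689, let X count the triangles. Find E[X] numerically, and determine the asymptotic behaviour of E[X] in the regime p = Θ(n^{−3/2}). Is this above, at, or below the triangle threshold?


Number of potential triangles: C(242, 3) = 2332880.
Each occurs with probability p³ ≈ (0.00079689)³ ≈ 5.06051384e-10.
By linearity: E[X] = C(242, 3)·p³ ≈ 2332880 · 5.06051384e-10 ≈ 0.001181.
Since α = 3/2 > 1, p = c/n^{3/2} = o(1/n) is below the triangle threshold p ~ 1/n. Asymptotically E[X] ~ (c³/6)·n^{3(1−α)} = (3³/6)·n^{-1.5} → 0, so by Markov's inequality G has no triangles w.h.p.

E[X] ≈ 0.001181; in regime p = Θ(1/n^{3/2}) E[X] tends to 0 (below the triangle threshold p ~ 1/n).


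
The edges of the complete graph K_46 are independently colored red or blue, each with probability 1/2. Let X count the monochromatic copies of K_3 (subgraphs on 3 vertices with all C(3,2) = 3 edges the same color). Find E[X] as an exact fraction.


Let X = Σ_S X_S over the C(46, 3) = 15180 subsets S of size 3, where X_S = 1 if the K_3 on S is monochromatic.
For a fixed S, the K_3 on S has C(3, 2) = 3 edges. P[all 3 edges red] = (1/2)^3, and likewise for blue, so P[monochromatic] = 2·(1/2)^3 = 2^{1 − 3} = 1/4.
By linearity: E[X] = C(46, 3) · 2^{1 − 3} = 15180 · 1/4 = 3795.
Numerically: E[X] ≈ 3795.0000.

E[X] = C(46,3)·2^(1−C(3,2)) = 3795 ≈ 3795.0000.


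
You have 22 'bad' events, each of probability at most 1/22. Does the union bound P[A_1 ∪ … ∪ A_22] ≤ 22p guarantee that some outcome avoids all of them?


Union bound: P[∪_{i=1}^{22} A_i] ≤ Σ_i P[A_i] ≤ 22·p = 22·(1/22) = 1.
Numerically: 1 ≈ 1.00000.
Is 1 < 1? NO.
Since the bound 1 is ≥ 1, the union bound is uninformative here; it does NOT by itself certify existence.

22·p = 1 ≈ 1.00000; existence NOT certified by the union bound.


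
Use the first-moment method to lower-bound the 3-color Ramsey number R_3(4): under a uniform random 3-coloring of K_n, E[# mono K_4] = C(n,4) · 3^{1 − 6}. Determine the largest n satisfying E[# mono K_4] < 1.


We need C(n, 4) · 3^{1 − 6} < 1, i.e. C(n, 4) < 3^{6 − 1} = 243.
Check values of n near the boundary:
  n = 5: C(5, 4) = 5; 5 < 243? YES
  n = 6: C(6, 4) = 15; 15 < 243? YES
  n = 7: C(7, 4) = 35; 35 < 243? YES
  n = 8: C(8, 4) = 70; 70 < 243? YES
  n = 9: C(9, 4) = 126; 126 < 243? YES
  n = 10: C(10, 4) = 210; 210 < 243? YES
  n = 11: C(11, 4) = 330; 330 < 243? NO
The largest n with C(n, 4) < 243 is n = 10 (where E[X] = 70/81 ≈ 0.864198). Hence R_3(4) > 10, i.e. R_3(4) ≥ 11.

Largest n = 10; hence R_3(4) > 10.


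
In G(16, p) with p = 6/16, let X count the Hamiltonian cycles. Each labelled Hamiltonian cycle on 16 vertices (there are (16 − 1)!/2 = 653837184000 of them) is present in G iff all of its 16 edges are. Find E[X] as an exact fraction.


K_16 has (16 − 1)!/2 = 653837184000 labelled Hamiltonian cycles.
For each such Hamiltonian cycle H, let X_H = 1 if all 16 edges of H are present in G. Then P[X_H = 1] = p^{16} = (3/8)^{16} = 43046721/281474976710656.
Summing the indicators: E[X] = Σ_H E[X_H] = 653837184000 · p^{16} = 653837184000 · 43046721/281474976710656 = 27485885585032875/274877906944.
Numerically: E[X] ≈ 99993.1.

E[X] = 653837184000 · (3/8)^{16} = 27485885585032875/274877906944 ≈ 99993.1.


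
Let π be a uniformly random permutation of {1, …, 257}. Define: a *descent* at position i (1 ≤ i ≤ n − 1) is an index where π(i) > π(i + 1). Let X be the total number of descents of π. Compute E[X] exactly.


Write X = Σ X_I over i = 1, …, 256, with X_I the indicator of one descent.
There are 256 indicators.
For each fixed i, the pair (π(i), π(i+1)) is a uniformly random ordered pair of distinct values from {1, …, 257}; by symmetry P[π(i) > π(i+1)] = 1/2.
By linearity: E[X] = 256 · (1/2) = (257 − 1) · (1/2) = 128 ≈ 128.000000.

E[X] = 128 = 128.000000.


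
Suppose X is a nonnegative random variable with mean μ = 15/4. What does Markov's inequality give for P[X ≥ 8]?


μ = E[X] = 15/4, a = 8.
Markov: P[X ≥ 8] ≤ μ/a = (15/4)/8 = 15/32.
Numerically: ≈ 0.4688.
(Since a = 8 > μ = 3.7500, the bound 15/32 is < 1 and informative.)

P[X ≥ 8] ≤ 15/32 ≈ 0.4688.


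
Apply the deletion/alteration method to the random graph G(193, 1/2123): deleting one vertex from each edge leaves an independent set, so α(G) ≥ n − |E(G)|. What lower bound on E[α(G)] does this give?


E[|E(G)|] = C(193, 2)·p = 18528 · (1/2123) = 96/11.
E[α(G)] ≥ n − E[|E(G)|] = 193 − 96/11 = 2027/11.
Numerically: ≈ 184.272727.
(This is only a lower bound; the true E[α(G)] may be larger.)

E[α(G)] ≥ 2027/11 ≈ 184.272727.


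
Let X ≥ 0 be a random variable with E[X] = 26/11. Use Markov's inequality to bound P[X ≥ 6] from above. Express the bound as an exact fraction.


μ = E[X] = 26/11, a = 6.
Markov: P[X ≥ 6] ≤ μ/a = (26/11)/6 = 13/33.
Numerically: ≈ 0.393939.
(Since a = 6 > μ = 2.363636, the bound 13/33 is < 1 and informative.)

P[X ≥ 6] ≤ 13/33 ≈ 0.393939.


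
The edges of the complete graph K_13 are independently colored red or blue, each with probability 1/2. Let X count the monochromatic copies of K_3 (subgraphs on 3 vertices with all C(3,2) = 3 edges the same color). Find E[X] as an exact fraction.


Let X = Σ_S X_S over the C(13, 3) = 286 subsets S of size 3, where X_S = 1 if the K_3 on S is monochromatic.
For a fixed S, the K_3 on S has C(3, 2) = 3 edges. P[all 3 edges red] = (1/2)^3, and likewise for blue, so P[monochromatic] = 2·(1/2)^3 = 2^{1 − 3} = 1/4.
By linearity: E[X] = C(13, 3) · 2^{1 − 3} = 286 · 1/4 = 143/2.
Numerically: E[X] ≈ 71.500000.

E[X] = C(13,3)·2^(1−C(3,2)) = 143/2 ≈ 71.500000.


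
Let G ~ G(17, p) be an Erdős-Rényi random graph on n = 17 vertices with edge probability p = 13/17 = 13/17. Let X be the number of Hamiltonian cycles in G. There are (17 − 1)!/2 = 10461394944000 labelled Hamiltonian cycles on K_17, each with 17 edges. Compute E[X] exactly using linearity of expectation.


K_17 has (17 − 1)!/2 = 10461394944000 labelled Hamiltonian cycles.
For each such Hamiltonian cycle H, let X_H = 1 if all 17 edges of H are present in G. Then P[X_H = 1] = p^{17} = (13/17)^{17} = 8650415919381337933/827240261886336764177.
By linearity: E[X] = Σ_H E[X_H] = 10461394944000 · p^{17} = 10461394944000 · 8650415919381337933/827240261886336764177 = 90495417362513040260241610752000/827240261886336764177.
Numerically: E[X] ≈ 1.0939e+11.

E[X] = 10461394944000 · (13/17)^{17} = 90495417362513040260241610752000/827240261886336764177 ≈ 1.0939e+11.


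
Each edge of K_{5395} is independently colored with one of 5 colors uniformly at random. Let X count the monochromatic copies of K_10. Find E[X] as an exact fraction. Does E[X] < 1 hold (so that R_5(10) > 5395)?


E[X] = C(5395, 10) · 5^{1 − 45} = 5708563736675616143322765475706 · 5^{−44} = 5708563736675616143322765475706/5684341886080801486968994140625.
As a reduced fraction: E[X] = 5708563736675616143322765475706/5684341886080801486968994140625 ≈ 1.004261.
Is E[X] < 1? NO.
Since E[X] ≥ 1, the first-moment bound is inconclusive at n = 5395; it does NOT by itself certify R_5(10) > 5395.

E[X] = 5708563736675616143322765475706/5684341886080801486968994140625 ≈ 1.004261; E[X] ≥ 1; first-moment method inconclusive here.


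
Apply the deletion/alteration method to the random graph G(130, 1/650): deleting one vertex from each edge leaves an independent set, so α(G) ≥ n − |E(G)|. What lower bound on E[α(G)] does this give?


E[|E(G)|] = C(130, 2)·p = 8385 · (1/650) = 129/10.
E[α(G)] ≥ n − E[|E(G)|] = 130 − 129/10 = 1171/10.
Numerically: ≈ 117.1000.
(This is only a lower bound; the true E[α(G)] may be larger.)

E[α(G)] ≥ 1171/10 ≈ 117.1000.


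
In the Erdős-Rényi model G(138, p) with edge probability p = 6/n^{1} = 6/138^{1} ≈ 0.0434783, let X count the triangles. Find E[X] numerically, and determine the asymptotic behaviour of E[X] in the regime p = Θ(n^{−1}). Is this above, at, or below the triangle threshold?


Number of potential triangles: C(138, 3) = 428536.
Each occurs with probability p³ ≈ (0.0434783)³ ≈ 8.21895291e-05.
By linearity: E[X] = C(138, 3)·p³ ≈ 428536 · 8.21895291e-05 ≈ 35.221172.
Here α = 1, so p = 6/n is exactly at the triangle threshold p ~ 1/n. Asymptotically E[X] → c³/6 = 6³/6 = 36 ≈ 36.000000, a bounded constant. In this regime the triangle count is asymptotically Poisson(c³/6).

E[X] ≈ 35.221172; in regime p = Θ(1/n^{1}) E[X] stays bounded (at the triangle threshold p ~ 1/n).


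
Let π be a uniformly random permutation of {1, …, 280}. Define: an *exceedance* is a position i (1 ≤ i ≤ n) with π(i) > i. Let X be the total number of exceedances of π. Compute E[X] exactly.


Write X = Σ_{i=1}^{280} X_i, where X_i = 1_{π(i) > i}.
For each fixed i, π(i) is uniform over {1, …, 280} (marginal of a uniform permutation), so P[π(i) > i] = (n − i)/n. Summing: Σ_{i=1}^{280} (n − i)/n = (0 + 1 + … + 279)/280 = 280(280 − 1)/(2·280) = (280 − 1)/2.
Hence E[X] = Σ_{i=1}^{280} (280 − i)/280 = 279/2 ≈ 139.500.

E[X] = 279/2 = 139.500.


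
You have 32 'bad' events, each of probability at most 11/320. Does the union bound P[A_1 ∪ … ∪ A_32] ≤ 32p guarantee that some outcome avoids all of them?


Union bound: P[∪_{i=1}^{32} A_i] ≤ Σ_i P[A_i] ≤ 32·p = 32·(11/320) = 11/10.
Numerically: 11/10 ≈ 1.100000.
Is 11/10 < 1? NO.
Since the bound 11/10 is ≥ 1, the union bound is uninformative here; it does NOT by itself certify existence.

32·p = 11/10 ≈ 1.100000; existence NOT certified by the union bound.


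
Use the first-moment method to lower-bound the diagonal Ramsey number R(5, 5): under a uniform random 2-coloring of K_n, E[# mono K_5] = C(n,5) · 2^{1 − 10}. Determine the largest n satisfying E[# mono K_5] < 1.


We need C(n, 5) · 2^{1 − 10} < 1, i.e. C(n, 5) < 2^{10 − 1} = 512.
Check values of n near the boundary:
  n = 10: C(10, 5) = 252; 252 < 512? YES
  n = 11: C(11, 5) = 462; 462 < 512? YES
  n = 12: C(12, 5) = 792; 792 < 512? NO
The largest n with C(n, 5) < 512 is n = 11 (where E[X] = 231/256 ≈ 0.9023438). Hence R(5, 5) > 11, i.e. R(5, 5) ≥ 12.

Largest n = 11; hence R(5, 5) > 11.


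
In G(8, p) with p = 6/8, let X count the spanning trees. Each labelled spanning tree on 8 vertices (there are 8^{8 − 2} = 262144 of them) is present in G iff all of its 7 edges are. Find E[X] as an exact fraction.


K_8 has 8^{8 − 2} = 262144 labelled spanning trees.
For each such spanning tree H, let X_H = 1 if all 7 edges of H are present in G. Then P[X_H = 1] = p^{7} = (3/4)^{7} = 2187/16384.
By linearity of expectation: E[X] = Σ_H E[X_H] = 262144 · p^{7} = 262144 · 2187/16384 = 34992.
Numerically: E[X] ≈ 34992.

E[X] = 262144 · (3/4)^{7} = 34992 ≈ 34992.


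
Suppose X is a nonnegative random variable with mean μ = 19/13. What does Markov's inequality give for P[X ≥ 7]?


μ = E[X] = 19/13, a = 7.
Markov: P[X ≥ 7] ≤ μ/a = (19/13)/7 = 19/91.
Numerically: ≈ 0.2088.
(Since a = 7 > μ = 1.4615, the bound 19/91 is < 1 and informative.)

P[X ≥ 7] ≤ 19/91 ≈ 0.2088.


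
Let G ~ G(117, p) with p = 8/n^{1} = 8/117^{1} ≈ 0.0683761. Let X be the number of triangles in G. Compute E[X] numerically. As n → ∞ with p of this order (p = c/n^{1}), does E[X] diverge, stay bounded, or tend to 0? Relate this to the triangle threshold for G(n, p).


Number of potential triangles: C(117, 3) = 260130.
Each occurs with probability p³ ≈ (0.0683761)³ ≈ 3.19677725e-04.
By linearity: E[X] = C(117, 3)·p³ ≈ 260130 · 3.19677725e-04 ≈ 83.157767.
Here α = 1, so p = 8/n is exactly at the triangle threshold p ~ 1/n. Asymptotically E[X] → c³/6 = 8³/6 = 256/3 ≈ 85.333333, a bounded constant. In this regime the triangle count is asymptotically Poisson(c³/6).

E[X] ≈ 83.157767; in regime p = Θ(1/n^{1}) E[X] stays bounded (at the triangle threshold p ~ 1/n).


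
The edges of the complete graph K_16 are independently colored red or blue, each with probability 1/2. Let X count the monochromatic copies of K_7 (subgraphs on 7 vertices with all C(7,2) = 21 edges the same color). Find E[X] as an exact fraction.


Let X = Σ_S X_S over the C(16, 7) = 11440 subsets S of size 7, where X_S = 1 if the K_7 on S is monochromatic.
For a fixed S, the K_7 on S has C(7, 2) = 21 edges. P[all 21 edges red] = (1/2)^21, and likewise for blue, so P[monochromatic] = 2·(1/2)^21 = 2^{1 − 21} = 1/1048576.
By linearity of expectation: E[X] = C(16, 7) · 2^{1 − 21} = 11440 · 1/1048576 = 715/65536.
Numerically: E[X] ≈ 0.01091.

E[X] = C(16,7)·2^(1−C(7,2)) = 715/65536 ≈ 0.01091.


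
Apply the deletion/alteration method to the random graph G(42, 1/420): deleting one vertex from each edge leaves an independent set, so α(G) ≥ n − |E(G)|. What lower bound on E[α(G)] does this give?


E[|E(G)|] = C(42, 2)·p = 861 · (1/420) = 41/20.
E[α(G)] ≥ n − E[|E(G)|] = 42 − 41/20 = 799/20.
Numerically: ≈ 39.9500.
(This is only a lower bound; the true E[α(G)] may be larger.)

E[α(G)] ≥ 799/20 ≈ 39.9500.


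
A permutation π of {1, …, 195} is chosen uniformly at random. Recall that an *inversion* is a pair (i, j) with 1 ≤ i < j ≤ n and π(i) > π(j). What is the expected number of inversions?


Write X = Σ X_I over the C(195, 2) = 18915 pairs i < j, with X_I the indicator of one inversion.
There are 18915 indicators.
For each fixed pair i < j, the values π(i) and π(j) are two distinct elements of {1, …, 195} in uniformly random order; by symmetry P[π(i) > π(j)] = 1/2.
By linearity: E[X] = 18915 · (1/2) = C(195, 2) · (1/2) = 18915/2 = 18915/2 ≈ 9457.5000.

E[X] = 18915/2 = 9457.5000.


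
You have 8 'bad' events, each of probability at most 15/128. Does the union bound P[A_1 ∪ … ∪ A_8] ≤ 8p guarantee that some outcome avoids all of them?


Union bound: P[∪_{i=1}^{8} A_i] ≤ Σ_i P[A_i] ≤ 8·p = 8·(15/128) = 15/16.
Numerically: 15/16 ≈ 0.938.
Is 15/16 < 1? YES.
Since P[∪ A_i] ≤ 15/16 < 1, the complement has P[∩ A_i^c] ≥ 1 − 15/16 = 1/16 > 0, so some outcome avoids every A_i.

8·p = 15/16 ≈ 0.938; existence CERTIFIED by the union bound.


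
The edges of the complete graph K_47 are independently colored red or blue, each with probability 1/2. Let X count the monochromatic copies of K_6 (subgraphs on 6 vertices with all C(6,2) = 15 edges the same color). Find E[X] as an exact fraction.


Let X = Σ_S X_S over the C(47, 6) = 10737573 subsets S of size 6, where X_S = 1 if the K_6 on S is monochromatic.
For a fixed S, the K_6 on S has C(6, 2) = 15 edges. P[all 15 edges red] = (1/2)^15, and likewise for blue, so P[monochromatic] = 2·(1/2)^15 = 2^{1 − 15} = 1/16384.
Summing: E[X] = C(47, 6) · 2^{1 − 15} = 10737573 · 1/16384 = 10737573/16384.
Numerically: E[X] ≈ 655.36945.

E[X] = C(47,6)·2^(1−C(6,2)) = 10737573/16384 ≈ 655.36945.


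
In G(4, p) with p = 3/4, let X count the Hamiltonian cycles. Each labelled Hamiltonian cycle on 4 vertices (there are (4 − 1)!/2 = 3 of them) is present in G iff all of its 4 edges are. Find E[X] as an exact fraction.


K_4 has (4 − 1)!/2 = 3 labelled Hamiltonian cycles.
For each such Hamiltonian cycle H, let X_H = 1 if all 4 edges of H are present in G. Then P[X_H = 1] = p^{4} = (3/4)^{4} = 81/256.
Summing the indicators: E[X] = Σ_H E[X_H] = 3 · p^{4} = 3 · 81/256 = 243/256.
Numerically: E[X] ≈ 0.94922.

E[X] = 3 · (3/4)^{4} = 243/256 ≈ 0.94922.


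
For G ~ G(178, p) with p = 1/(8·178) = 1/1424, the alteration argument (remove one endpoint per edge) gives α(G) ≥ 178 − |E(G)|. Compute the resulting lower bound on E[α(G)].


E[|E(G)|] = C(178, 2)·p = 15753 · (1/1424) = 177/16.
E[α(G)] ≥ n − E[|E(G)|] = 178 − 177/16 = 2671/16.
Numerically: ≈ 166.93750.
(This is only a lower bound; the true E[α(G)] may be larger.)

E[α(G)] ≥ 2671/16 ≈ 166.93750.


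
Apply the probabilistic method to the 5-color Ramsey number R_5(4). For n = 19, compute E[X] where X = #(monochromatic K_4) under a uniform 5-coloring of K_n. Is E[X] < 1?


E[X] = C(19, 4) · 5^{1 − 6} = 3876 · 5^{−5} = 3876/3125.
As a reduced fraction: E[X] = 3876/3125 ≈ 1.240320.
Is E[X] < 1? NO.
Since E[X] ≥ 1, the first-moment bound is inconclusive at n = 19; it does NOT by itself certify R_5(4) > 19.

E[X] = 3876/3125 ≈ 1.240320; E[X] ≥ 1; first-moment method inconclusive here.


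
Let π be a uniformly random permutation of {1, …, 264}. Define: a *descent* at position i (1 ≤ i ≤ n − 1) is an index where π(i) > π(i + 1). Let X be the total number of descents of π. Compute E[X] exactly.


Write X = Σ X_I over i = 1, …, 263, with X_I the indicator of one descent.
There are 263 indicators.
For each fixed i, the pair (π(i), π(i+1)) is a uniformly random ordered pair of distinct values from {1, …, 264}; by symmetry P[π(i) > π(i+1)] = 1/2.
By linearity: E[X] = 263 · (1/2) = (264 − 1) · (1/2) = 263/2 ≈ 131.50000.

E[X] = 263/2 = 131.50000.


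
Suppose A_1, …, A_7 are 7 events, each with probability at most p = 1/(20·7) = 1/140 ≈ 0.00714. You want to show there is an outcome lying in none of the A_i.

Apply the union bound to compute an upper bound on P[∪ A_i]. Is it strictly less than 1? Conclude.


Union bound: P[∪_{i=1}^{7} A_i] ≤ Σ_i P[A_i] ≤ 7·p = 7·(1/140) = 1/20.
Numerically: 1/20 ≈ 0.05000.
Is 1/20 < 1? YES.
Since P[∪ A_i] ≤ 1/20 < 1, the complement has P[∩ A_i^c] ≥ 1 − 1/20 = 19/20 > 0, so some outcome avoids every A_i.

7·p = 1/20 ≈ 0.05000; existence CERTIFIED by the union bound.


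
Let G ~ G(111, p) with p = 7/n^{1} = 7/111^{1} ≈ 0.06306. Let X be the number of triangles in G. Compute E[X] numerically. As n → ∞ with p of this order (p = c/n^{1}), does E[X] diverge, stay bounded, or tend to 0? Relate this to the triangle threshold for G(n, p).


Number of potential triangles: C(111, 3) = 221815.
Each occurs with probability p³ ≈ (0.06306)³ ≈ 2.507986e-04.
By linearity: E[X] = C(111, 3)·p³ ≈ 221815 · 2.507986e-04 ≈ 55.6309.
Here α = 1, so p = 7/n is exactly at the triangle threshold p ~ 1/n. Asymptotically E[X] → c³/6 = 7³/6 = 343/6 ≈ 57.1667, a bounded constant. In this regime the triangle count is asymptotically Poisson(c³/6).

E[X] ≈ 55.6309; in regime p = Θ(1/n^{1}) E[X] stays bounded (at the triangle threshold p ~ 1/n).


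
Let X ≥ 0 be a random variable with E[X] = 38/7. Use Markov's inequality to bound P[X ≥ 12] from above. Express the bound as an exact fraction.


μ = E[X] = 38/7, a = 12.
Markov: P[X ≥ 12] ≤ μ/a = (38/7)/12 = 19/42.
Numerically: ≈ 0.452381.
(Since a = 12 > μ = 5.428571, the bound 19/42 is < 1 and informative.)

P[X ≥ 12] ≤ 19/42 ≈ 0.452381.


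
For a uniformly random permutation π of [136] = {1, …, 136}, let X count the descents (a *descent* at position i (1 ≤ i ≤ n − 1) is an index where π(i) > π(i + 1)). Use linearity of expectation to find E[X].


Write X = Σ X_I over i = 1, …, 135, with X_I the indicator of one descent.
There are 135 indicators.
For each fixed i, the pair (π(i), π(i+1)) is a uniformly random ordered pair of distinct values from {1, …, 136}; by symmetry P[π(i) > π(i+1)] = 1/2.
By linearity: E[X] = 135 · (1/2) = (136 − 1) · (1/2) = 135/2 ≈ 67.500.

E[X] = 135/2 = 67.500.


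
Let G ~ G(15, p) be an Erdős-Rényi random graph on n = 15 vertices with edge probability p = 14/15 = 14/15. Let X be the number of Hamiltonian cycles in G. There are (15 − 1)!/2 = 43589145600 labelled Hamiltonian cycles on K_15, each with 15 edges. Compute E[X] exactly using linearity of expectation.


K_15 has (15 − 1)!/2 = 43589145600 labelled Hamiltonian cycles.
For each such Hamiltonian cycle H, let X_H = 1 if all 15 edges of H are present in G. Then P[X_H = 1] = p^{15} = (14/15)^{15} = 155568095557812224/437893890380859375.
Summing the indicators: E[X] = Σ_H E[X_H] = 43589145600 · p^{15} = 43589145600 · 155568095557812224/437893890380859375 = 1116227221067356419653632/72081298828125.
Numerically: E[X] ≈ 1.55e+10.

E[X] = 43589145600 · (14/15)^{15} = 1116227221067356419653632/72081298828125 ≈ 1.55e+10.


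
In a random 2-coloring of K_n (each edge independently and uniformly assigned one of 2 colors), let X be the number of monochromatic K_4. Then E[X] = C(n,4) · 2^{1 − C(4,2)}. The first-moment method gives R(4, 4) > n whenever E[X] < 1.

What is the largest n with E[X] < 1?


We need C(n, 4) · 2^{1 − 6} < 1, i.e. C(n, 4) < 2^{6 − 1} = 32.
Check values of n near the boundary:
  n = 5: C(5, 4) = 5; 5 < 32? YES
  n = 6: C(6, 4) = 15; 15 < 32? YES
  n = 7: C(7, 4) = 35; 35 < 32? NO
  n = 8: C(8, 4) = 70; 70 < 32? NO
  n = 9: C(9, 4) = 126; 126 < 32? NO
The largest n with C(n, 4) < 32 is n = 6 (where E[X] = 15/32 ≈ 0.4687500). Hence R(4, 4) > 6, i.e. R(4, 4) ≥ 7.

Largest n = 6; hence R(4, 4) > 6.


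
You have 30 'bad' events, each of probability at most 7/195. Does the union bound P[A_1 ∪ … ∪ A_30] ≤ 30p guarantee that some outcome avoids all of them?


Union bound: P[∪_{i=1}^{30} A_i] ≤ Σ_i P[A_i] ≤ 30·p = 30·(7/195) = 14/13.
Numerically: 14/13 ≈ 1.0769231.
Is 14/13 < 1? NO.
Since the bound 14/13 is ≥ 1, the union bound is uninformative here; it does NOT by itself certify existence.

30·p = 14/13 ≈ 1.0769231; existence NOT certified by the union bound.


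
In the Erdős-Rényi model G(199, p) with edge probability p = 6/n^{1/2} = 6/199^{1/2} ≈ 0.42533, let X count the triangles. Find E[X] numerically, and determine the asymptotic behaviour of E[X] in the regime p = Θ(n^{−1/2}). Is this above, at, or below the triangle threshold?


Number of potential triangles: C(199, 3) = 1293699.
Each occurs with probability p³ ≈ (0.42533)³ ≈ 7.6943890e-02.
By linearity: E[X] = C(199, 3)·p³ ≈ 1293699 · 7.6943890e-02 ≈ 99542.23302.
Since α = 1/2 < 1, p = c/n^{1/2} ≫ 1/n is above the triangle threshold p ~ 1/n. Asymptotically E[X] ~ (c³/6)·n^{3(1−α)} = (6³/6)·n^{1.5} → ∞; triangles are abundant w.h.p.

E[X] ≈ 99542.23302; in regime p = Θ(1/n^{1/2}) E[X] diverges (above the triangle threshold p ~ 1/n).


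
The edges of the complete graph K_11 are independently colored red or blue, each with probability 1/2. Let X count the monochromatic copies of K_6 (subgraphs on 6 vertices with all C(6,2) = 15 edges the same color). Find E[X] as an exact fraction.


Let X = Σ_S X_S over the C(11, 6) = 462 subsets S of size 6, where X_S = 1 if the K_6 on S is monochromatic.
For a fixed S, the K_6 on S has C(6, 2) = 15 edges. P[all 15 edges red] = (1/2)^15, and likewise for blue, so P[monochromatic] = 2·(1/2)^15 = 2^{1 − 15} = 1/16384.
Summing: E[X] = C(11, 6) · 2^{1 − 15} = 462 · 1/16384 = 231/8192.
Numerically: E[X] ≈ 0.02820.

E[X] = C(11,6)·2^(1−C(6,2)) = 231/8192 ≈ 0.02820.


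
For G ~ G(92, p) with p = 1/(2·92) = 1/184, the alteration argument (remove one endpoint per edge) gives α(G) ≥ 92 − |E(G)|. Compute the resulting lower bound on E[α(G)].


E[|E(G)|] = C(92, 2)·p = 4186 · (1/184) = 91/4.
E[α(G)] ≥ n − E[|E(G)|] = 92 − 91/4 = 277/4.
Numerically: ≈ 69.250.
(This is only a lower bound; the true E[α(G)] may be larger.)

E[α(G)] ≥ 277/4 ≈ 69.250.


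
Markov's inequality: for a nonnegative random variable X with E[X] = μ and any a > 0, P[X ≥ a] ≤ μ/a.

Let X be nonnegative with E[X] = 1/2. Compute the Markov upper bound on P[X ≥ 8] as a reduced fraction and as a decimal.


μ = E[X] = 1/2, a = 8.
Markov: P[X ≥ 8] ≤ μ/a = (1/2)/8 = 1/16.
Numerically: ≈ 0.062500.
(Since a = 8 > μ = 0.500000, the bound 1/16 is < 1 and informative.)

P[X ≥ 8] ≤ 1/16 ≈ 0.062500.


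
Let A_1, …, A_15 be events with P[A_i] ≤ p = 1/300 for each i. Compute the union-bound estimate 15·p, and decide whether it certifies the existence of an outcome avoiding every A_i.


Union bound: P[∪_{i=1}^{15} A_i] ≤ Σ_i P[A_i] ≤ 15·p = 15·(1/300) = 1/20.
Numerically: 1/20 ≈ 0.0500000.
Is 1/20 < 1? YES.
Since P[∪ A_i] ≤ 1/20 < 1, the complement has P[∩ A_i^c] ≥ 1 − 1/20 = 19/20 > 0, so some outcome avoids every A_i.

15·p = 1/20 ≈ 0.0500000; existence CERTIFIED by the union bound.


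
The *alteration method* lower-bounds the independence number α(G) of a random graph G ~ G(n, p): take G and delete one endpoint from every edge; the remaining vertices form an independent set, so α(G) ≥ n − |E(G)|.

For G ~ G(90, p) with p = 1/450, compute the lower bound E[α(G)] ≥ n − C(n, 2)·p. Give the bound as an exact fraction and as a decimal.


E[|E(G)|] = C(90, 2)·p = 4005 · (1/450) = 89/10.
E[α(G)] ≥ n − E[|E(G)|] = 90 − 89/10 = 811/10.
Numerically: ≈ 81.100.
(This is only a lower bound; the true E[α(G)] may be larger.)

E[α(G)] ≥ 811/10 ≈ 81.100.


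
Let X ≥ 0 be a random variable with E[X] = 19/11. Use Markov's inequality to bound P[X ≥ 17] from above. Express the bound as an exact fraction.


μ = E[X] = 19/11, a = 17.
Markov: P[X ≥ 17] ≤ μ/a = (19/11)/17 = 19/187.
Numerically: ≈ 0.10160.
(Since a = 17 > μ = 1.72727, the bound 19/187 is < 1 and informative.)

P[X ≥ 17] ≤ 19/187 ≈ 0.10160.


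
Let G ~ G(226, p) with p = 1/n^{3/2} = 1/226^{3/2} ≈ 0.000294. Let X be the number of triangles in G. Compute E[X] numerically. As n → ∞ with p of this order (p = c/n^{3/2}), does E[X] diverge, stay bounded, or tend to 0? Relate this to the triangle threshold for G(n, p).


Number of potential triangles: C(226, 3) = 1898400.
Each occurs with probability p³ ≈ (0.000294)³ ≈ 2.54983e-11.
By linearity: E[X] = C(226, 3)·p³ ≈ 1898400 · 2.54983e-11 ≈ 0.000.
Since α = 3/2 > 1, p = c/n^{3/2} = o(1/n) is below the triangle threshold p ~ 1/n. Asymptotically E[X] ~ (c³/6)·n^{3(1−α)} = (1³/6)·n^{-1.5} → 0, so by Markov's inequality G has no triangles w.h.p.

E[X] ≈ 0.000; in regime p = Θ(1/n^{3/2}) E[X] tends to 0 (below the triangle threshold p ~ 1/n).


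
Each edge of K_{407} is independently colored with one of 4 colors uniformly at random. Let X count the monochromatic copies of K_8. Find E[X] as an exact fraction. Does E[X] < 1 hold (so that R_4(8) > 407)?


E[X] = C(407, 8) · 4^{1 − 28} = 17424959239309050 · 4^{−27} = 17424959239309050/18014398509481984.
As a reduced fraction: E[X] = 8712479619654525/9007199254740992 ≈ 0.967280.
Is E[X] < 1? YES.
Since E[X] < 1, there exists a 4-coloring of K_{407} with no monochromatic K_8; hence R_4(8) > 407.

E[X] = 8712479619654525/9007199254740992 ≈ 0.967280; E[X] < 1, so R_4(8) > 407.
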